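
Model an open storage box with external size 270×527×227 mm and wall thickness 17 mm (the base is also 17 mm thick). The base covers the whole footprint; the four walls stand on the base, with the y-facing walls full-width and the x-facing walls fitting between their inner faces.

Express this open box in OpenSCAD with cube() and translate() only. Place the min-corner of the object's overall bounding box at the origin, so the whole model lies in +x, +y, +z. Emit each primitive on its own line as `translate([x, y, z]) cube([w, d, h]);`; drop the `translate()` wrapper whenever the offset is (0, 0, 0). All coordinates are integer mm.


cube([270, 527, 17]);
translate([0, 0, 17]) cube([270, 17, 210]);
translate([0, 510, 17]) cube([270, 17, 210]);
translate([0, 17, 17]) cube([17, 493, 210]);
translate([253, 17, 17]) cube([17, 493, 210]);


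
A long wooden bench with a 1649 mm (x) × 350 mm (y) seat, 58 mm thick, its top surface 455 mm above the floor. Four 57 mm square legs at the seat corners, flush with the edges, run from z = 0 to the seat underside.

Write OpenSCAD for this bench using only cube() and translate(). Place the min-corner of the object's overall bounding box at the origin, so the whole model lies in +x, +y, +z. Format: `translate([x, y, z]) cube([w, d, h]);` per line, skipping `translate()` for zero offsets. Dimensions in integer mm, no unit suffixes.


translate([0, 0, 397]) cube([1649, 350, 58]);
cube([57, 57, 397]);
translate([0, 293, 0]) cube([57, 57, 397]);
translate([1592, 0, 0]) cube([57, 57, 397]);
translate([1592, 293, 0]) cube([57, 57, 397]);


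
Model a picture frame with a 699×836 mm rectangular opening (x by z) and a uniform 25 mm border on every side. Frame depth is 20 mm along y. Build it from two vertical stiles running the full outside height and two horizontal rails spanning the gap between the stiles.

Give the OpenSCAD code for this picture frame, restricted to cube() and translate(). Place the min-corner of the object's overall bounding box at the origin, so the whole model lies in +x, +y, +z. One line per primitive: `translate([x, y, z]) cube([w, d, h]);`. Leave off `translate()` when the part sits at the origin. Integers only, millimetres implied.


cube([25, 20, 886]);
translate([724, 0, 0]) cube([25, 20, 886]);
translate([25, 0, 0]) cube([699, 20, 25]);
translate([25, 0, 861]) cube([699, 20, 25]);


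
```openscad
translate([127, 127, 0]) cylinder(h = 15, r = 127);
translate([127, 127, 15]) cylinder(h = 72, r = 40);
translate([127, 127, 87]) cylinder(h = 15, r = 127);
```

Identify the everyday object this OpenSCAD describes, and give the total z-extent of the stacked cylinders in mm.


A spool. The overall height is 102 mm.

Three coaxial cylinders, large–small–large — a spool. Two 15 mm flanges and a 72 mm core give 15 + 72 + 15 = 102 mm.


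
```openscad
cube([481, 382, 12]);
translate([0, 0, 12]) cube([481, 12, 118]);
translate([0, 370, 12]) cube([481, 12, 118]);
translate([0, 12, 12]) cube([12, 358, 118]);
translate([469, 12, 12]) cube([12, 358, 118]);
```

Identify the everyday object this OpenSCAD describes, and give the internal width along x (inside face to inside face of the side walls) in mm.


An open box. The internal width is 457 mm.

A 481×382 base slab with four walls standing on it — an open box. The base is 481 mm wide and the walls are 12 mm thick, so the internal width is 481 − 2 × 12 = 457 mm.


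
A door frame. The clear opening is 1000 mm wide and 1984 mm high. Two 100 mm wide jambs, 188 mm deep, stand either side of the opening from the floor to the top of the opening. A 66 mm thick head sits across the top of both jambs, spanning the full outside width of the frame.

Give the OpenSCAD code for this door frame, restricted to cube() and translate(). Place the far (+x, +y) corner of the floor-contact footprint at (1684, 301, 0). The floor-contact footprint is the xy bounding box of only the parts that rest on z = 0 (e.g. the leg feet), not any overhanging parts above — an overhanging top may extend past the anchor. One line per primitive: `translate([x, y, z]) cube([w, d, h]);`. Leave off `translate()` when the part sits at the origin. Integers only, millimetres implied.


translate([484, 113, 0]) cube([100, 188, 1984]);
translate([1584, 113, 0]) cube([100, 188, 1984]);
translate([484, 113, 1984]) cube([1200, 188, 66]);


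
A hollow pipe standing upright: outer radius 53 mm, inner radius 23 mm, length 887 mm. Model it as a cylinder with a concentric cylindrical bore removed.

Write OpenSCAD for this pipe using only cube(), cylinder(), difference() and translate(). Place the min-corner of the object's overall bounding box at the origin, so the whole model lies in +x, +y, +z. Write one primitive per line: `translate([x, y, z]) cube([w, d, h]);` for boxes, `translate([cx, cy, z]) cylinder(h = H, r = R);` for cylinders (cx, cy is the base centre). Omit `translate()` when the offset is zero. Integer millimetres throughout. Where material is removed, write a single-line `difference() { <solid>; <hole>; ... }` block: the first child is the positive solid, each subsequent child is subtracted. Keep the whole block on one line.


difference() { translate([53, 53, 0]) cylinder(h = 887, r = 53); translate([53, 53, 0]) cylinder(h = 887, r = 23); }


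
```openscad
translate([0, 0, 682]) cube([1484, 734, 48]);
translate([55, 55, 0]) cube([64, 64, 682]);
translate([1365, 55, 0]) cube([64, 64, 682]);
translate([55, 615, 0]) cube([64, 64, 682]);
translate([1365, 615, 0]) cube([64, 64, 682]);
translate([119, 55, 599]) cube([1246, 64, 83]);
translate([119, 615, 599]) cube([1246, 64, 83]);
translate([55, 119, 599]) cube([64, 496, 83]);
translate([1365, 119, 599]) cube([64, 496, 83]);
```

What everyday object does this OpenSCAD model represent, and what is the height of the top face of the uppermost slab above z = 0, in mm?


A table. The table height is 730 mm.

A 1484×734×48 slab sits at z = 682 on four 64 mm square posts — a table. The top surface is at 682 + 48 = 730 mm.


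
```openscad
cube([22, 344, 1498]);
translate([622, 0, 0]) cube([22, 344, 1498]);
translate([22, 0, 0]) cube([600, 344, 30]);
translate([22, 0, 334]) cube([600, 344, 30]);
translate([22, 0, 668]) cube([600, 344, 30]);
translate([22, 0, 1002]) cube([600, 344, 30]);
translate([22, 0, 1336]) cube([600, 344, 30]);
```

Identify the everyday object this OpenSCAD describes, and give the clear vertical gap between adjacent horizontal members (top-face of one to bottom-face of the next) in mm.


A bookshelf. The clear shelf gap is 304 mm.

Two tall side panels with 5 horizontal boards between them — a bookshelf. The first two shelf undersides are at z = 0 and z = 334; with shelf thickness 30, the clear gap is 334 − 0 − 30 = 304 mm.


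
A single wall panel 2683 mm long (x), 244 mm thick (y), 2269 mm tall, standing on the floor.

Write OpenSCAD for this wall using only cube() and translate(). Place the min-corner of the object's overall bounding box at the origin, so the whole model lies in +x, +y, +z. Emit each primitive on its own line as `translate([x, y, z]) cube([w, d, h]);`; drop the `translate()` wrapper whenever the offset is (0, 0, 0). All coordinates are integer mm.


cube([2683, 244, 2269]);


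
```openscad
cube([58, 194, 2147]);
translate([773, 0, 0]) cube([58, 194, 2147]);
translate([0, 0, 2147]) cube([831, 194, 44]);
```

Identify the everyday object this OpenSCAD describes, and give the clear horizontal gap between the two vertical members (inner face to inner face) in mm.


A door frame. The clear opening width is 715 mm.

Two 2147 mm tall posts with a header on top — a door frame. The left jamb is 58 mm wide at x = 0; the right jamb starts at x = 773. The clear opening is 773 − 58 = 715 mm.


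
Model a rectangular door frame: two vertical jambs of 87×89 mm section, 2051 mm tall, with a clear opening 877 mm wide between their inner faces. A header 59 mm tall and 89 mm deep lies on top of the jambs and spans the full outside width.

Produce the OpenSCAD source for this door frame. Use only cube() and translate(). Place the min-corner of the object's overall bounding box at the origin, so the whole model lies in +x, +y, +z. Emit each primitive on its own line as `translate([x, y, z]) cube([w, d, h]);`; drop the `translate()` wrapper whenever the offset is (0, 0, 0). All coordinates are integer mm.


cube([87, 89, 2051]);
translate([964, 0, 0]) cube([87, 89, 2051]);
translate([0, 0, 2051]) cube([1051, 89, 59]);


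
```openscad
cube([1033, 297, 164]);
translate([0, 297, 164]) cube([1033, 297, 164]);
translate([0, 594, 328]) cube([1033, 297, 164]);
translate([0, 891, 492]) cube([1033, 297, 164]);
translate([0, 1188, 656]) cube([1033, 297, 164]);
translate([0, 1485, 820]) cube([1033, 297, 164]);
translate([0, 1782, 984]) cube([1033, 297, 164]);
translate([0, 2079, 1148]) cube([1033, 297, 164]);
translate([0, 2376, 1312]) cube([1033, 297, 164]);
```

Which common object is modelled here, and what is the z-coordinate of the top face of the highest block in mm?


A staircase. The total rise is 1476 mm.

9 identical blocks, each offset up and back from the previous — a staircase. Each step is 164 mm tall and there are 9 of them, so the total rise is 9 × 164 = 1476 mm.


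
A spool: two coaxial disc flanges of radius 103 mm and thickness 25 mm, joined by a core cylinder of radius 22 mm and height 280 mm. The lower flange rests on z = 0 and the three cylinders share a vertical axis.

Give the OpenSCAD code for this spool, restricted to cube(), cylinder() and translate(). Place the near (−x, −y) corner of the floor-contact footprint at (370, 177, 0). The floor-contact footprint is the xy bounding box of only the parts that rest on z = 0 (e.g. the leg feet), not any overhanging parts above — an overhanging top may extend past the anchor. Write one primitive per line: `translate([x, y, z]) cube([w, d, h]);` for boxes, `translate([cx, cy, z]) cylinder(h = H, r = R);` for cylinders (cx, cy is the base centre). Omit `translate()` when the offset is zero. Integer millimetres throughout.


translate([473, 280, 0]) cylinder(h = 25, r = 103);
translate([473, 280, 25]) cylinder(h = 280, r = 22);
translate([473, 280, 305]) cylinder(h = 25, r = 103);


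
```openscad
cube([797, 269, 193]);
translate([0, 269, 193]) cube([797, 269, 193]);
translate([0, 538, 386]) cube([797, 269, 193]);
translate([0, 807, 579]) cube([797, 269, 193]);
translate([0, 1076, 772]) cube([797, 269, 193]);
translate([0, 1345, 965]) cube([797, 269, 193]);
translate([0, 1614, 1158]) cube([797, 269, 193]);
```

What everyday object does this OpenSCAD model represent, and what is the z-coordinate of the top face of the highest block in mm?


A staircase. The total rise is 1351 mm.

7 identical blocks, each offset up and back from the previous — a staircase. Each step is 193 mm tall and there are 7 of them, so the total rise is 7 × 193 = 1351 mm.


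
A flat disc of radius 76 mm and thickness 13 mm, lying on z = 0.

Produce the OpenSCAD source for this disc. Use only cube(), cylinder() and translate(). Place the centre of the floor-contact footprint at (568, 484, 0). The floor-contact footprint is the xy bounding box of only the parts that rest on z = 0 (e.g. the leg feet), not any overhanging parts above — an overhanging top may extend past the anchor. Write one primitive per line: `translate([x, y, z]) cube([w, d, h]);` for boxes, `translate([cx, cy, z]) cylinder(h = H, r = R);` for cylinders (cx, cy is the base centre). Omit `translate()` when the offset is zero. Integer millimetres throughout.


translate([568, 484, 0]) cylinder(h = 13, r = 76);


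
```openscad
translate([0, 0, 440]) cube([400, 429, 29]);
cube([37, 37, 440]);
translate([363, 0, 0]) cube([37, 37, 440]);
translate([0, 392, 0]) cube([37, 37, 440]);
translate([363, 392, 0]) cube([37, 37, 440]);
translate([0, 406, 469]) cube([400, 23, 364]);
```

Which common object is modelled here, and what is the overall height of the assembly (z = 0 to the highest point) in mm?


A chair. The overall height is 833 mm.

A slab on four corner posts with a tall panel at the back — a chair. The seat slab sits at z = 440 with thickness 29, and the 364 mm backrest starts at the seat top, so the overall height is 440 + 29 + 364 = 833 mm.


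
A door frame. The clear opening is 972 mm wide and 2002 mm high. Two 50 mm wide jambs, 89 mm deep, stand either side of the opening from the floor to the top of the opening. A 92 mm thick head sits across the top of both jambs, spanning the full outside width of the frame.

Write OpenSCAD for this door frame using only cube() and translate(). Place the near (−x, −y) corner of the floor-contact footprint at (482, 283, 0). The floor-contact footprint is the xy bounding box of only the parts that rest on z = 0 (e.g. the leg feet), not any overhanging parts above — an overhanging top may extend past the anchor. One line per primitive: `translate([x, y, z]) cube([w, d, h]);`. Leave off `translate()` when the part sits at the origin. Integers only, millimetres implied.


translate([482, 283, 0]) cube([50, 89, 2002]);
translate([1504, 283, 0]) cube([50, 89, 2002]);
translate([482, 283, 2002]) cube([1072, 89, 92]);


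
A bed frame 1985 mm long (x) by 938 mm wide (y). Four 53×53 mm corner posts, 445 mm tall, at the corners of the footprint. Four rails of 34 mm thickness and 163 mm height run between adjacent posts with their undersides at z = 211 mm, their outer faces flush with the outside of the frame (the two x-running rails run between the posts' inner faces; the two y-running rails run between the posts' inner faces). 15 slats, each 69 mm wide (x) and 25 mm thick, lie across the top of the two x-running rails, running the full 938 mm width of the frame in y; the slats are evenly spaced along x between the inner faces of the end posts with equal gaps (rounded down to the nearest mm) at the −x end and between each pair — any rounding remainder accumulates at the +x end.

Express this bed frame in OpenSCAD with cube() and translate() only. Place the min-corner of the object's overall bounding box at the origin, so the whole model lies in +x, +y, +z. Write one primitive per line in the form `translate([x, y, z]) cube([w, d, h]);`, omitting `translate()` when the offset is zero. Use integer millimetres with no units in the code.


cube([53, 53, 445]);
translate([0, 885, 0]) cube([53, 53, 445]);
translate([1932, 0, 0]) cube([53, 53, 445]);
translate([1932, 885, 0]) cube([53, 53, 445]);
translate([53, 0, 211]) cube([1879, 34, 163]);
translate([53, 904, 211]) cube([1879, 34, 163]);
translate([0, 53, 211]) cube([34, 832, 163]);
translate([1951, 53, 211]) cube([34, 832, 163]);
translate([105, 0, 374]) cube([69, 938, 25]);
translate([226, 0, 374]) cube([69, 938, 25]);
translate([347, 0, 374]) cube([69, 938, 25]);
translate([468, 0, 374]) cube([69, 938, 25]);
translate([589, 0, 374]) cube([69, 938, 25]);
translate([710, 0, 374]) cube([69, 938, 25]);
translate([831, 0, 374]) cube([69, 938, 25]);
translate([952, 0, 374]) cube([69, 938, 25]);
translate([1073, 0, 374]) cube([69, 938, 25]);
translate([1194, 0, 374]) cube([69, 938, 25]);
translate([1315, 0, 374]) cube([69, 938, 25]);
translate([1436, 0, 374]) cube([69, 938, 25]);
translate([1557, 0, 374]) cube([69, 938, 25]);
translate([1678, 0, 374]) cube([69, 938, 25]);
translate([1799, 0, 374]) cube([69, 938, 25]);


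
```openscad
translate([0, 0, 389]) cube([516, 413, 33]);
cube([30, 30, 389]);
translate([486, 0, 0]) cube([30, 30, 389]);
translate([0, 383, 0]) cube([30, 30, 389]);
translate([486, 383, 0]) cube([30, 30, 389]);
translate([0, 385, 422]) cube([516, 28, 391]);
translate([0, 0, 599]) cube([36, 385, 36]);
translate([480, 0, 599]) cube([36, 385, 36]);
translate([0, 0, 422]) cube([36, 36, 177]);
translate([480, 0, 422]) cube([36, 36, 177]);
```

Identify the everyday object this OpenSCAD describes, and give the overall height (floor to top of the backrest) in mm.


A chair. The overall height is 813 mm.

A slab on four corner posts with a tall panel at the back — a chair. The seat slab sits at z = 389 with thickness 33, and the 391 mm backrest starts at the seat top, so the overall height is 389 + 33 + 391 = 813 mm.


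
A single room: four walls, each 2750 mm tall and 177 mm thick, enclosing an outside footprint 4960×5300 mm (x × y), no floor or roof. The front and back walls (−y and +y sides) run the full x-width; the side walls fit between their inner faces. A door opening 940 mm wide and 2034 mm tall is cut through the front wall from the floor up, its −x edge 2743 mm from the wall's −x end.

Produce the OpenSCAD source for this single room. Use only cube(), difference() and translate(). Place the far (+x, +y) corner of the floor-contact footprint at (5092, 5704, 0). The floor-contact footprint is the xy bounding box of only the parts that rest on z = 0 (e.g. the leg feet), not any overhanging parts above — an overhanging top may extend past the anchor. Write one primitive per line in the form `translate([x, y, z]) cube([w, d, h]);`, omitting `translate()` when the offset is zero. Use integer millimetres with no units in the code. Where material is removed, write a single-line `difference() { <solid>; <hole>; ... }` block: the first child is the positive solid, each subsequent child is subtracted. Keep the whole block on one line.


difference() { translate([132, 404, 0]) cube([4960, 177, 2750]); translate([2875, 404, 0]) cube([940, 177, 2034]); }
translate([132, 5527, 0]) cube([4960, 177, 2750]);
translate([132, 581, 0]) cube([177, 4946, 2750]);
translate([4915, 581, 0]) cube([177, 4946, 2750]);


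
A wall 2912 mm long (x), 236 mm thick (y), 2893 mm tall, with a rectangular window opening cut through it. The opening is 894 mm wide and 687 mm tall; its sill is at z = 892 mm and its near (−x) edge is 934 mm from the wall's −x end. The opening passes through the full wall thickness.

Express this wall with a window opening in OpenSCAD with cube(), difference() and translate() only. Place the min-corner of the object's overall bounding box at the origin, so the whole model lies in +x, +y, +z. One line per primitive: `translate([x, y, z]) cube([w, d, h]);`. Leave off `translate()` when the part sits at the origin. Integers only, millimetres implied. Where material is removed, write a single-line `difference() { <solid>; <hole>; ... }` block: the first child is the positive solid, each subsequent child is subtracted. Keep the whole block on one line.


difference() { cube([2912, 236, 2893]); translate([934, 0, 892]) cube([894, 236, 687]); }


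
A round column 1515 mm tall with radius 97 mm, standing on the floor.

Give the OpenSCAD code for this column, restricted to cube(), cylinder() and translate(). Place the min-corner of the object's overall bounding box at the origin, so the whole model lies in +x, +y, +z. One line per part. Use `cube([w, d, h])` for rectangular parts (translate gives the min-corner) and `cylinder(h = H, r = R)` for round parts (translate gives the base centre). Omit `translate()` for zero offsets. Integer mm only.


translate([97, 97, 0]) cylinder(h = 1515, r = 97);


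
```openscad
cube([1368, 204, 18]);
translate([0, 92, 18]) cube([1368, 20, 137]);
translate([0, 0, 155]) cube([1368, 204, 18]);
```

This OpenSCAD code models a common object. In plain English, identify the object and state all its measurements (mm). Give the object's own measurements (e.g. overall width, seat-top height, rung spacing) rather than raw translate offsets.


An I-beam lying along x, 1368 mm long. Overall section height 173 mm. Two flanges 204 mm wide (y) and 18 mm thick, one on the floor and one at the top; a web 20 mm thick runs between them, centred on the flange width.


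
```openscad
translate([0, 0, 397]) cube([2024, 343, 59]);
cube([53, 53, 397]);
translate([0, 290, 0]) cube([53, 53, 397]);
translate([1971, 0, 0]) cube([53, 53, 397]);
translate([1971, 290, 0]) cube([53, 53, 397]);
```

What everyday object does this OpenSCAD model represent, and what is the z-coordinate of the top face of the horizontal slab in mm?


A bench. The seat-top height is 456 mm.

A long slab on four corner posts — a bench. The slab sits at z = 397 with thickness 59, so the top is 397 + 59 = 456 mm.


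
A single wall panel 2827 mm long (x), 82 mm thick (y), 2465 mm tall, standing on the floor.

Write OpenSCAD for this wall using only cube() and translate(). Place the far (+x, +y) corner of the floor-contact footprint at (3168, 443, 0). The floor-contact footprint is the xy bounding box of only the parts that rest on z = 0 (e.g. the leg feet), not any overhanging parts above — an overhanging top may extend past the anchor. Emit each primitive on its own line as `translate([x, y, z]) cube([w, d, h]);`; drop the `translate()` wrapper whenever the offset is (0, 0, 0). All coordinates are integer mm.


translate([341, 361, 0]) cube([2827, 82, 2465]);


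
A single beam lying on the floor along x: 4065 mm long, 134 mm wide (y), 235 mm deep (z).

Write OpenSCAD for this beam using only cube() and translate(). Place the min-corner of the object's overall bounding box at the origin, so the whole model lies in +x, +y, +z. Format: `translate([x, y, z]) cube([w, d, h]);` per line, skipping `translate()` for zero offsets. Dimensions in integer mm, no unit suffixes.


cube([4065, 134, 235]);


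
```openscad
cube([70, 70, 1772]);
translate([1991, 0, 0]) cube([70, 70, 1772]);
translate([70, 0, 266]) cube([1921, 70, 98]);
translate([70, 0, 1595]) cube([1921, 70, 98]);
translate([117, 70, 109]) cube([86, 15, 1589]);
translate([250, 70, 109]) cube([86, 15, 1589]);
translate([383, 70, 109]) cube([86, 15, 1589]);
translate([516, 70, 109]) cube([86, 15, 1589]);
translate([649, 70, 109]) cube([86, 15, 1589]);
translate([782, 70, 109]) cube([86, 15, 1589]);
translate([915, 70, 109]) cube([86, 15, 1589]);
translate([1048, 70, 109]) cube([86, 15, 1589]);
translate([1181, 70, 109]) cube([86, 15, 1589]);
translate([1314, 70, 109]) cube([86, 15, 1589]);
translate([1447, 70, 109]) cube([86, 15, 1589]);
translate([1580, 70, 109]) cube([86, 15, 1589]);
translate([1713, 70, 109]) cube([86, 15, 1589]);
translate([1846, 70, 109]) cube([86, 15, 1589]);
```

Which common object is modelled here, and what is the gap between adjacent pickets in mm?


A fence section. The picket gap is 47 mm.

Two posts, two rails, 14 pickets — a fence section. Span 1921 mm holds 14 pickets of 86 mm with 15 equal gaps: ⌊(1921 − 14·86) / 15⌋ = 47 mm.


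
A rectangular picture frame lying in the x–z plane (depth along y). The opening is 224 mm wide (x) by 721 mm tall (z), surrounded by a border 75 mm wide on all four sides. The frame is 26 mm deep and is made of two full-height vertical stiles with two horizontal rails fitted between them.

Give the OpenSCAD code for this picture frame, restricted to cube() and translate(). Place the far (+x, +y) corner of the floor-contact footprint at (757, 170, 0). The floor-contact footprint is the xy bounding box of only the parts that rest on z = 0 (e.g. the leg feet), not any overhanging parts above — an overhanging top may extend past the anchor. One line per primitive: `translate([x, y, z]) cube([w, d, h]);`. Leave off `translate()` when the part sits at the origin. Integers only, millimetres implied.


translate([383, 144, 0]) cube([75, 26, 871]);
translate([682, 144, 0]) cube([75, 26, 871]);
translate([458, 144, 0]) cube([224, 26, 75]);
translate([458, 144, 796]) cube([224, 26, 75]);


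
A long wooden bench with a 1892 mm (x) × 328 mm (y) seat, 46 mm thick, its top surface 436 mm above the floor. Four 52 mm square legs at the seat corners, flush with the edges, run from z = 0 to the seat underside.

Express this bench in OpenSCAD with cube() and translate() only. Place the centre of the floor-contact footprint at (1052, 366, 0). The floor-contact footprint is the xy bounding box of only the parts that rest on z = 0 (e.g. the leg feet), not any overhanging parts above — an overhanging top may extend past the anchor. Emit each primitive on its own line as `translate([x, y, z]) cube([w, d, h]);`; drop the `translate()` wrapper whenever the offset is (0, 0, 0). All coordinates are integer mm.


// leg_h = 436 − 46 = 390
translate([106, 202, 390]) cube([1892, 328, 46]);
translate([106, 202, 0]) cube([52, 52, 390]);
translate([106, 478, 0]) cube([52, 52, 390]);
translate([1946, 202, 0]) cube([52, 52, 390]);
translate([1946, 478, 0]) cube([52, 52, 390]);


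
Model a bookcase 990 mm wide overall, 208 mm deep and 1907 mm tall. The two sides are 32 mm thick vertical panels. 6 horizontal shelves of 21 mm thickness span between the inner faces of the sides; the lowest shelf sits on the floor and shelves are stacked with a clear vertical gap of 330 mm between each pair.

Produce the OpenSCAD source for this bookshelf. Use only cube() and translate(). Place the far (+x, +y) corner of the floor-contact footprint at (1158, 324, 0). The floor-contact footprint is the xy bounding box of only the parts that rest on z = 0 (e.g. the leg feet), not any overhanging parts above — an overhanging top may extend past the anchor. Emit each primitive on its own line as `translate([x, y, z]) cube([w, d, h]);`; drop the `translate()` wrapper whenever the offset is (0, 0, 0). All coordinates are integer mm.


translate([168, 116, 0]) cube([32, 208, 1907]);
translate([1126, 116, 0]) cube([32, 208, 1907]);
translate([200, 116, 0]) cube([926, 208, 21]);
translate([200, 116, 351]) cube([926, 208, 21]);
translate([200, 116, 702]) cube([926, 208, 21]);
translate([200, 116, 1053]) cube([926, 208, 21]);
translate([200, 116, 1404]) cube([926, 208, 21]);
translate([200, 116, 1755]) cube([926, 208, 21]);


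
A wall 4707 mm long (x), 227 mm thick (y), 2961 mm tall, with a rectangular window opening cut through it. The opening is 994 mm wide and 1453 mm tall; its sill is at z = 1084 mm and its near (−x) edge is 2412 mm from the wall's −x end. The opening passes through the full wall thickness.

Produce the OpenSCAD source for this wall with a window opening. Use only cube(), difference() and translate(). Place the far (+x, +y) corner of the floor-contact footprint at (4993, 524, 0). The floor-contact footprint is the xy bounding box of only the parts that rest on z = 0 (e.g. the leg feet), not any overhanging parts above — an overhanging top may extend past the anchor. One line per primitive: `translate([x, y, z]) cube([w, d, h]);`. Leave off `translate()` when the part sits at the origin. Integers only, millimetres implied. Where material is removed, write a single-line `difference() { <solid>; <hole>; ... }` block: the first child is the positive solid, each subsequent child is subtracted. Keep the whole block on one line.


difference() { translate([286, 297, 0]) cube([4707, 227, 2961]); translate([2698, 297, 1084]) cube([994, 227, 1453]); }


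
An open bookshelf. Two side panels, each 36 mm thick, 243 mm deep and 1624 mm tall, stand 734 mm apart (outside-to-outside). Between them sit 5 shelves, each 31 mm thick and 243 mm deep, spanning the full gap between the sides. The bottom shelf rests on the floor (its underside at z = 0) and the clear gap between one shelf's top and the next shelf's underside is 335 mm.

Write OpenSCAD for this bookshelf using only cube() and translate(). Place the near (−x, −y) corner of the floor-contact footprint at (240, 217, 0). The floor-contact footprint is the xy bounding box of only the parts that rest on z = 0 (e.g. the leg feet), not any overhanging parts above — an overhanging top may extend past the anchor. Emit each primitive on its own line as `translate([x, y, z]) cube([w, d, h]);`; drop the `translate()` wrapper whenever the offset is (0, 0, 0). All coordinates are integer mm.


translate([240, 217, 0]) cube([36, 243, 1624]);
translate([938, 217, 0]) cube([36, 243, 1624]);
translate([276, 217, 0]) cube([662, 243, 31]);
translate([276, 217, 366]) cube([662, 243, 31]);
translate([276, 217, 732]) cube([662, 243, 31]);
translate([276, 217, 1098]) cube([662, 243, 31]);
translate([276, 217, 1464]) cube([662, 243, 31]);


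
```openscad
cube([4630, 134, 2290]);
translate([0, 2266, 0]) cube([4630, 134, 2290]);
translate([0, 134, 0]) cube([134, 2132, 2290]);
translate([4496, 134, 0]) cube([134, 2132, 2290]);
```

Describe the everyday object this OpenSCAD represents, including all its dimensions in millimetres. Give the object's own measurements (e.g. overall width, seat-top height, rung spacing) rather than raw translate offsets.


The wall frame of a small rectangular building: four walls, each 2290 mm tall and 134 mm thick, enclosing a footprint 4630 mm (x) by 2400 mm (y) outside-to-outside, with no floor or roof. The front and back walls (the −y and +y sides) span the full width; the two side walls fit between them.


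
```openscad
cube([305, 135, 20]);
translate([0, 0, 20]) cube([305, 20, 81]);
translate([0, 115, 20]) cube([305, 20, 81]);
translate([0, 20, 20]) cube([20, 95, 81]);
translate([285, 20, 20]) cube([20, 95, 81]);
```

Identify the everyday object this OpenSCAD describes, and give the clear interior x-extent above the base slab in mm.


An open box. The internal width is 265 mm.

A 305×135 base slab with four walls standing on it — an open box. The base is 305 mm wide and the walls are 20 mm thick, so the internal width is 305 − 2 × 20 = 265 mm.


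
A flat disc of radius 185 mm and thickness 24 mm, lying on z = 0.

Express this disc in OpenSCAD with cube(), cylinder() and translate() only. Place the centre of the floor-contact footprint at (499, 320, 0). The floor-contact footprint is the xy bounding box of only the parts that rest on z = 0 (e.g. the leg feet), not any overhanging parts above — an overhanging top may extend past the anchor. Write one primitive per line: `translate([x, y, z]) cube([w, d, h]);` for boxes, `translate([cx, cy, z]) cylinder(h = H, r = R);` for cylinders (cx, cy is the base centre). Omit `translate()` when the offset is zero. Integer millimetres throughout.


translate([499, 320, 0]) cylinder(h = 24, r = 185);


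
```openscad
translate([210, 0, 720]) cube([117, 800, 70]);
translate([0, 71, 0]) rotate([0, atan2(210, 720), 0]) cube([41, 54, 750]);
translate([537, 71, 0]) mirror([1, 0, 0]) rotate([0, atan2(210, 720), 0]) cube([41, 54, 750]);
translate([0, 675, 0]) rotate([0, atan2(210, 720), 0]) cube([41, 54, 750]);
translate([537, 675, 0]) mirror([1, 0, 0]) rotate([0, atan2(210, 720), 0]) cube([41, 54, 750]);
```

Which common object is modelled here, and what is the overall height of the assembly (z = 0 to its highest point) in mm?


A sawhorse. The overall height is 790 mm.

A beam across two mirrored pairs of raked legs — a sawhorse. The beam's underside is at z = 720 (matching the legs' vertical rise in atan2(210, 720)) and the beam is 70 mm tall, so its top is at 720 + 70 = 790 mm. The raked legs top out at the beam's underside, so that is the highest point.


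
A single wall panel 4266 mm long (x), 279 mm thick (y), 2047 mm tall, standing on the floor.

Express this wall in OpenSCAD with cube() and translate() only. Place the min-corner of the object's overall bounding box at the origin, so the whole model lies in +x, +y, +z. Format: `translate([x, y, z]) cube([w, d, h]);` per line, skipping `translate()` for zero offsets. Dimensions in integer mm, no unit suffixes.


cube([4266, 279, 2047]);


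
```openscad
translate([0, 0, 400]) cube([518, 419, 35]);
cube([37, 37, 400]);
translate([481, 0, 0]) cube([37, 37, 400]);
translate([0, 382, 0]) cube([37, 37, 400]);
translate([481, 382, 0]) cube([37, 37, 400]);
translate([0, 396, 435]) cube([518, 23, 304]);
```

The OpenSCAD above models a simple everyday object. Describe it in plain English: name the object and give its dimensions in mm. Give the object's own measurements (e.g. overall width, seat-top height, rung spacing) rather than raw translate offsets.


A chair. The seat is a 518×419×35 mm slab with its top at z = 435 mm, on four 37×37 mm corner legs (flush with the seat edges, standing on z = 0). A flat backrest 23 mm thick, 304 mm tall, spans the full seat width and rises from the seat top along its +y edge, rear face flush with the rear of the seat.


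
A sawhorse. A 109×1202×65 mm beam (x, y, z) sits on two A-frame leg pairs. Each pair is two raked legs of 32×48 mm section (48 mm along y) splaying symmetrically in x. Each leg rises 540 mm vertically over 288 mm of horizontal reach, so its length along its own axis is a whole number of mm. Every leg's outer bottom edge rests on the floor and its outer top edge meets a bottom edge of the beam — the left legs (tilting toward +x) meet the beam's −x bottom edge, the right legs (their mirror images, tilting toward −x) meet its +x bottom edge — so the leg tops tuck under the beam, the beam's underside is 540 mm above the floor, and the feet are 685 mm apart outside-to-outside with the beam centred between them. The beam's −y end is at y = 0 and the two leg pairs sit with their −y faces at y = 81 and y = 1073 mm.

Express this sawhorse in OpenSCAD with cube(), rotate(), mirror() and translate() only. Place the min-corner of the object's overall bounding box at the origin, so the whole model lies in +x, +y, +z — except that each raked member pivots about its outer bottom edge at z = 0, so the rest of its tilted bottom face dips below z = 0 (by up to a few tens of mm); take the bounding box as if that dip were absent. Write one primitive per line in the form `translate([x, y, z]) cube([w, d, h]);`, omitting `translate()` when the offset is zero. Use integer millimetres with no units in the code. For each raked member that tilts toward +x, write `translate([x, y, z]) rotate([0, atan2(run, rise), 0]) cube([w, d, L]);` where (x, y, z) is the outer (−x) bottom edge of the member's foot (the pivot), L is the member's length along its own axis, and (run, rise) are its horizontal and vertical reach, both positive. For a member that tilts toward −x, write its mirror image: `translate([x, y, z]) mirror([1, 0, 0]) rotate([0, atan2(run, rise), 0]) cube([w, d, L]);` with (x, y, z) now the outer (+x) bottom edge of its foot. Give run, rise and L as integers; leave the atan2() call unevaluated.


// leg length = √(288² + 540²) = 612
// right-leg outer foot x = 2·288 + 109 = 685
// beam min-corner = (288, 0, 540)
translate([288, 0, 540]) cube([109, 1202, 65]);
translate([0, 81, 0]) rotate([0, atan2(288, 540), 0]) cube([32, 48, 612]);
translate([685, 81, 0]) mirror([1, 0, 0]) rotate([0, atan2(288, 540), 0]) cube([32, 48, 612]);
translate([0, 1073, 0]) rotate([0, atan2(288, 540), 0]) cube([32, 48, 612]);
translate([685, 1073, 0]) mirror([1, 0, 0]) rotate([0, atan2(288, 540), 0]) cube([32, 48, 612]);


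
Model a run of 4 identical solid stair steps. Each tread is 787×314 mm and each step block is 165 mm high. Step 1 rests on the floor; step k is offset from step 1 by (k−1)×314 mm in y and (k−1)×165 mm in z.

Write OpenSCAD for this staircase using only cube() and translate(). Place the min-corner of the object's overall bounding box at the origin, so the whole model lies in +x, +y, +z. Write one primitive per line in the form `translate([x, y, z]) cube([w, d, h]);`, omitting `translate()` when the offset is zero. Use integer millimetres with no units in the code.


cube([787, 314, 165]);
translate([0, 314, 165]) cube([787, 314, 165]);
translate([0, 628, 330]) cube([787, 314, 165]);
translate([0, 942, 495]) cube([787, 314, 165]);


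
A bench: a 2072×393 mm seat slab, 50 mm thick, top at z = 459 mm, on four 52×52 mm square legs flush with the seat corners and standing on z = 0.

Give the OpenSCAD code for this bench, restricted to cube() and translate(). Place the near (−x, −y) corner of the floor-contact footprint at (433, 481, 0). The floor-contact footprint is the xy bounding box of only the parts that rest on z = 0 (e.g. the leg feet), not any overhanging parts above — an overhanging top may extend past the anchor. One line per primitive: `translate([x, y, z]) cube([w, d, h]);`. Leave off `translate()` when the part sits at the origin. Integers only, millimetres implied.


translate([433, 481, 409]) cube([2072, 393, 50]);
translate([433, 481, 0]) cube([52, 52, 409]);
translate([433, 822, 0]) cube([52, 52, 409]);
translate([2453, 481, 0]) cube([52, 52, 409]);
translate([2453, 822, 0]) cube([52, 52, 409]);


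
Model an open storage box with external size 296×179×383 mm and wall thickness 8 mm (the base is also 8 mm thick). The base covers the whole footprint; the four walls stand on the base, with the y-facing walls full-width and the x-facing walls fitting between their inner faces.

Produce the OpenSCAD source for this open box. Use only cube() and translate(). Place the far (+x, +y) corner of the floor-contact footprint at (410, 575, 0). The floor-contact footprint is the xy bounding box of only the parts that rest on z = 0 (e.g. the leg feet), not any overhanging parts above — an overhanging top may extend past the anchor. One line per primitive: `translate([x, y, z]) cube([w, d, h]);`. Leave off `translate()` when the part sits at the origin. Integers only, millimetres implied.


translate([114, 396, 0]) cube([296, 179, 8]);
translate([114, 396, 8]) cube([296, 8, 375]);
translate([114, 567, 8]) cube([296, 8, 375]);
translate([114, 404, 8]) cube([8, 163, 375]);
translate([402, 404, 8]) cube([8, 163, 375]);


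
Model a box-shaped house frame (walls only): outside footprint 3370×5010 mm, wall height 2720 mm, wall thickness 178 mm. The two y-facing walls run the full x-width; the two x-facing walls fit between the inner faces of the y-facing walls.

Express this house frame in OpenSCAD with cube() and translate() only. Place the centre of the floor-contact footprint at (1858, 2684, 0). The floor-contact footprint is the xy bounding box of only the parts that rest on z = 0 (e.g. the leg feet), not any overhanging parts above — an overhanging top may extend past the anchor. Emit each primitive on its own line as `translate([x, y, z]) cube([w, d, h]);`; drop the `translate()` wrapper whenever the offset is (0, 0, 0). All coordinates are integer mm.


translate([173, 179, 0]) cube([3370, 178, 2720]);
translate([173, 5011, 0]) cube([3370, 178, 2720]);
translate([173, 357, 0]) cube([178, 4654, 2720]);
translate([3365, 357, 0]) cube([178, 4654, 2720]);


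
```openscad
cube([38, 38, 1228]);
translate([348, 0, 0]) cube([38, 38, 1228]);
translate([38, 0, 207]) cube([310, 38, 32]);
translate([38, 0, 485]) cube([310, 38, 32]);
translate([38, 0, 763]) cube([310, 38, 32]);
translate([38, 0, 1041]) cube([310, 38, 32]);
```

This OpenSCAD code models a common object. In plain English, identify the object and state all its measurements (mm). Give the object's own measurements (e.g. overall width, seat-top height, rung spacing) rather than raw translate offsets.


A straight ladder. Two 38×38 mm vertical rails, 1228 mm tall, stand 386 mm apart (outside-to-outside) with their front faces coplanar on the −y side. 4 rungs, each 38 mm deep and 32 mm tall, span between the inner faces of the rails, front faces flush with the rails. The lowest rung's underside is at z = 207 mm and rungs are spaced 278 mm apart (underside to underside).


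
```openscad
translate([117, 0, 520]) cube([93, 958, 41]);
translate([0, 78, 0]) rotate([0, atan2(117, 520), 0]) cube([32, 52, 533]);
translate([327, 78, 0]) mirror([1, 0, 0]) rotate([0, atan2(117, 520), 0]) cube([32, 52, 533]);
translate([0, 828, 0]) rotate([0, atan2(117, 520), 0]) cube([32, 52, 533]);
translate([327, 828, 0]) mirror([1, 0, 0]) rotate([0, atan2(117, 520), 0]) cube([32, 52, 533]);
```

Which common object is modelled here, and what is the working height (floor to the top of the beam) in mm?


A sawhorse. The overall height is 561 mm.

A beam across two mirrored pairs of raked legs — a sawhorse. The beam's underside is at z = 520 (matching the legs' vertical rise in atan2(117, 520)) and the beam is 41 mm tall, so its top is at 520 + 41 = 561 mm. The raked legs top out at the beam's underside, so that is the highest point.


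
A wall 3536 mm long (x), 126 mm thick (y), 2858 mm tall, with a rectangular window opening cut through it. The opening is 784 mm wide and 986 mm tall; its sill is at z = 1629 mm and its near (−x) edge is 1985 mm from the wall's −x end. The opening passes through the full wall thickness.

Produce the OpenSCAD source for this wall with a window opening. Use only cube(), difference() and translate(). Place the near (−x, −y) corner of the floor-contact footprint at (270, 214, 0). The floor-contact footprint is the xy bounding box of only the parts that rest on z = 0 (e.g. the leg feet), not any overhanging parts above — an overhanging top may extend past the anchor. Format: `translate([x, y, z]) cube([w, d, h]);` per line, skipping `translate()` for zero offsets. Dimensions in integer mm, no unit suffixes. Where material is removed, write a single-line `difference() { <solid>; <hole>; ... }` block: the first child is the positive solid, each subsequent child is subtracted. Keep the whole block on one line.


difference() { translate([270, 214, 0]) cube([3536, 126, 2858]); translate([2255, 214, 1629]) cube([784, 126, 986]); }
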